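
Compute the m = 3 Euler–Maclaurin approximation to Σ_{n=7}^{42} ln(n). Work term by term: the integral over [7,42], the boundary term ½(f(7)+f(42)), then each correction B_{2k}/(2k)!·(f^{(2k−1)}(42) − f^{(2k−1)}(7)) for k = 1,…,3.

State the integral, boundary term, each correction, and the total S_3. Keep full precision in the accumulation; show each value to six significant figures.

S_3 ≈ 111.193

Integral: ∫_7^42 ln(x) dx = 108.361.
½[f(7) + f(42)] = ½[1.94591 + 3.73767] = 2.84179.
Running total after boundary: 111.203.
k=1: B_{2}/(2)! × [f^{(1)}(42) − f^{(1)}(7)] = 1/12 × (0.0238095 − 0.142857) = -0.00992063.
Running total after k=1: 111.193.
k=2: B_{4}/(4)! × [f^{(3)}(42) − f^{(3)}(7)] = −1/720 × (2.69949e-05 − 0.00583090) = 8.06098e-06.
Running total after k=2: 111.193.
k=3: B_{6}/(6)! × [f^{(5)}(42) − f^{(5)}(7)] = 1/30240 × (1.83639e-07 − 0.00142798) = -4.72154e-08.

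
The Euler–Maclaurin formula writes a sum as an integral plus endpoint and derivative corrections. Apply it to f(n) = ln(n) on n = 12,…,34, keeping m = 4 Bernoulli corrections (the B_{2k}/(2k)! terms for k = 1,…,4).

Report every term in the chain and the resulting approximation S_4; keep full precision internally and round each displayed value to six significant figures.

∫_12^34 ln(x) dx evaluates to 68.0774.
Endpoint term: (f(12) + f(34))/2 = (2.48491 + 3.52636)/2 = 3.00563.
Running total after boundary: 71.0830.
Correction k=1: B_{2}/2! · (f^{(1)}(34) − f^{(1)}(12)) = 1/12 · (0.0294118 − 0.0833333) = -0.00449346.
Partial sum through k=1: 71.0785.
Correction k=2: B_{4}/4! · (f^{(3)}(34) − f^{(3)}(12)) = −1/720 · (5.08854e-05 − 0.00115741) = 1.53684e-06.
Partial sum through k=2: 71.0785.
Correction k=3: B_{6}/6! · (f^{(5)}(34) − f^{(5)}(12)) = 1/30240 · (5.28222e-07 − 9.64506e-05) = -3.17204e-09.
Partial sum through k=3: 71.0785.
Correction k=4: B_{8}/8! · (f^{(7)}(34) − f^{(7)}(12)) = −1/1209600 · (1.37082e-08 − 2.00939e-05) = 1.66007e-11.

S_4 ≈ 71.0785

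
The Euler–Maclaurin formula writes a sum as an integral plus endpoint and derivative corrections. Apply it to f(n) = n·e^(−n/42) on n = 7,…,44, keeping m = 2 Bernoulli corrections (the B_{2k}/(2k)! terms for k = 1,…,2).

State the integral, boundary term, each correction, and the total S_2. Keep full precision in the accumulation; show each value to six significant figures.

∫_7^44 x·e^(−x/42) dx evaluates to 475.071.
½[f(7) + f(44)] = ½[5.92537 + 15.4340] = 10.6797.
Integral + boundary = 485.751.
k=1: B_{2}/(2)! × [f^{(1)}(44) − f^{(1)}(7)] = 1/12 × (-0.0167034 − 0.705401) = -0.0601754.
Running total after k=1: 485.691.
k=2: B_{4}/(4)! × [f^{(3)}(44) − f^{(3)}(7)] = −1/720 × (0.000388232 − 0.00135962) = 1.34915e-06.

S_2 ≈ 485.691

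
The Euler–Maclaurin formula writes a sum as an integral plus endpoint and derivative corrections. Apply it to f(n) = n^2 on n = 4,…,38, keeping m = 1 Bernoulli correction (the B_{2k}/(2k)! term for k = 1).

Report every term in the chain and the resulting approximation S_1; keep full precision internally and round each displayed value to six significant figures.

The integral term ∫_4^38 x^2 dx = 18269.3.
Endpoint term: (f(4) + f(38))/2 = (16.0000 + 1444.00)/2 = 730.000.
So far: 18999.3.
Correction k=1: B_{2}/2! · (f^{(1)}(38) − f^{(1)}(4)) = 1/12 · (76.0000 − 8.00000) = 5.66667.

S_1 ≈ 19005.0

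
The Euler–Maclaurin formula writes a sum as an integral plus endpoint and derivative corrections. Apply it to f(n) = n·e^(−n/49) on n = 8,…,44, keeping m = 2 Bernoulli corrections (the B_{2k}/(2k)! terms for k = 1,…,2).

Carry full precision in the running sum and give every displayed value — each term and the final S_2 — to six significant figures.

The integral term ∫_8^44 x·e^(−x/49) dx = 515.756.
Endpoint term: (f(8) + f(44))/2 = (6.79493 + 17.9256)/2 = 12.3603.
Integral + boundary = 528.116.
Correction k=1: B_{2}/2! · (f^{(1)}(44) − f^{(1)}(8)) = 1/12 · (0.0415715 − 0.710694) = -0.0557602.
Partial sum through k=1: 528.060.
Correction k=2: B_{4}/4! · (f^{(3)}(44) − f^{(3)}(8)) = −1/720 · (0.000356673 − 0.00100351) = 8.98384e-07.

S_2 ≈ 528.060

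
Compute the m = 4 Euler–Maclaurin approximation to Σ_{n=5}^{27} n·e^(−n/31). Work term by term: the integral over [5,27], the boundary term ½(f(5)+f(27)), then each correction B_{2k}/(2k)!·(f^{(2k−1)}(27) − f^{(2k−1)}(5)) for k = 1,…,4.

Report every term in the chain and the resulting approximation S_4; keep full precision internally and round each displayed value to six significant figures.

S_4 ≈ 204.943

∫_5^27 x·e^(−x/31) dx evaluates to 197.220.
Boundary: ½(f(5) + f(27)) = ½(4.25522 + 11.3008) = 7.77799.
Integral + boundary = 204.998.
Order-1 term: 1/12 · (0.0540060 − 0.713780) = -0.0549811.
Running total after k=1: 204.943.
Order-2 term: −1/720 · (0.000927262 − 0.00251391) = 2.20368e-06.
Running total after k=2: 204.943.
Order-3 term: 1/30240 · (1.87131e-06 − 4.45898e-06) = -8.55711e-11.
Running total after k=3: 204.943.
Order-4 term: −1/1209600 · (2.89045e-09 − 6.55777e-09) = 3.03185e-15.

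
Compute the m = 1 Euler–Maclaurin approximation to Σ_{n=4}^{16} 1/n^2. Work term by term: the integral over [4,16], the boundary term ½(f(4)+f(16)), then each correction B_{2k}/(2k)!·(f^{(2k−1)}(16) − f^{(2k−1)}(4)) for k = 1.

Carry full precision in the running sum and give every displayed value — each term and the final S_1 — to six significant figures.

S_1 ≈ 0.223267

∫_4^16 1/x^2 dx evaluates to 0.187500.
Endpoint term: (f(4) + f(16))/2 = (0.0625000 + 0.00390625)/2 = 0.0332031.
Integral + boundary = 0.220703.
k=1: B_{2}/(2)! × [f^{(1)}(16) − f^{(1)}(4)] = 1/12 × (-0.000488281 − (-0.0312500)) = 0.00256348.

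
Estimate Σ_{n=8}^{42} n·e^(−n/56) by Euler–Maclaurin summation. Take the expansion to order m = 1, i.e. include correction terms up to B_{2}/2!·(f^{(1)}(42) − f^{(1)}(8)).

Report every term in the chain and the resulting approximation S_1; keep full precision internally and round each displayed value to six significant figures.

S_1 ≈ 527.878

Integral: ∫_8^42 x·e^(−x/56) dx = 514.543.
Endpoint term: (f(8) + f(42))/2 = (6.93502 + 19.8394)/2 = 13.3872.
Running total after boundary: 527.930.
Correction k=1: B_{2}/2! · (f^{(1)}(42) − f^{(1)}(8)) = 1/12 · (0.118092 − 0.743038) = -0.0520789.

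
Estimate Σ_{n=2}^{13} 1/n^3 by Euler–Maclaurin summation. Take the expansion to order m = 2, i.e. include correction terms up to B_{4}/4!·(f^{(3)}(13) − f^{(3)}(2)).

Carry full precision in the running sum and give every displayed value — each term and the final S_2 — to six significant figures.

S_2 ≈ 0.199083

Integral: ∫_2^13 1/x^3 dx = 0.122041.
Boundary: ½(f(2) + f(13)) = ½(0.125000 + 0.000455166) = 0.0627276.
So far: 0.184769.
k=1: B_{2}/(2)! × [f^{(1)}(13) − f^{(1)}(2)] = 1/12 × (-0.000105038 − (-0.187500)) = 0.0156162.
Running total after k=1: 0.200385.
k=2: B_{4}/(4)! × [f^{(3)}(13) − f^{(3)}(2)] = −1/720 × (-1.24306e-05 − (-0.937500)) = -0.00130207.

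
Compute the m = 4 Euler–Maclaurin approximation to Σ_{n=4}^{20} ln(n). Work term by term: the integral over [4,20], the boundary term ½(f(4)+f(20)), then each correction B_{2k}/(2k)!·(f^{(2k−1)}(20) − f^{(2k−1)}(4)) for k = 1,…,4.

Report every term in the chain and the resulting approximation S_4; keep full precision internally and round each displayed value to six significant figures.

The integral term ∫_4^20 ln(x) dx = 38.3695.
Boundary: ½(f(4) + f(20)) = ½(1.38629 + 2.99573) = 2.19101.
So far: 40.5605.
Correction k=1: B_{2}/2! · (f^{(1)}(20) − f^{(1)}(4)) = 1/12 · (0.0500000 − 0.250000) = -0.0166667.
Partial sum through k=1: 40.5438.
Correction k=2: B_{4}/4! · (f^{(3)}(20) − f^{(3)}(4)) = −1/720 · (0.000250000 − 0.0312500) = 4.30556e-05.
Partial sum through k=2: 40.5439.
Correction k=3: B_{6}/6! · (f^{(5)}(20) − f^{(5)}(4)) = 1/30240 · (7.50000e-06 − 0.0234375) = -7.74802e-07.
Partial sum through k=3: 40.5439.
Correction k=4: B_{8}/8! · (f^{(7)}(20) − f^{(7)}(4)) = −1/1209600 · (5.62500e-07 − 0.0439453) = 3.63300e-08.

S_4 ≈ 40.5439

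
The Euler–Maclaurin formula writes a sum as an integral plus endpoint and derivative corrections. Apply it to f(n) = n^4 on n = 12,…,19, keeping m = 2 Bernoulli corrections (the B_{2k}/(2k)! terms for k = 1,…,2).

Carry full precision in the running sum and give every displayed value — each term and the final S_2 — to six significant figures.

The integral term ∫_12^19 x^4 dx = 445453.
Endpoint term: (f(12) + f(19))/2 = (20736.0 + 130321)/2 = 75528.5.
Running total after boundary: 520982.
Correction k=1: B_{2}/2! · (f^{(1)}(19) − f^{(1)}(12)) = 1/12 · (27436.0 − 6912.00) = 1710.33.
Partial sum through k=1: 522692.
Correction k=2: B_{4}/4! · (f^{(3)}(19) − f^{(3)}(12)) = −1/720 · (456.000 − 288.000) = -0.233333.

S_2 ≈ 522692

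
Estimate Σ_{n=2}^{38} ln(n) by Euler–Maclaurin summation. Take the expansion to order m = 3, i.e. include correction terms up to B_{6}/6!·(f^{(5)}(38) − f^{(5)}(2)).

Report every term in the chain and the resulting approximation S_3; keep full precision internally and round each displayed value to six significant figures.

S_3 ≈ 102.968

Integral: ∫_2^38 ln(x) dx = 100.842.
½[f(2) + f(38)] = ½[0.693147 + 3.63759] = 2.16537.
Integral + boundary = 103.007.
Correction k=1: B_{2}/2! · (f^{(1)}(38) − f^{(1)}(2)) = 1/12 · (0.0263158 − 0.500000) = -0.0394737.
After k=1: 102.968.
Correction k=2: B_{4}/4! · (f^{(3)}(38) − f^{(3)}(2)) = −1/720 · (3.64485e-05 − 0.250000) = 0.000347172.
After k=2: 102.968.
Correction k=3: B_{6}/6! · (f^{(5)}(38) − f^{(5)}(2)) = 1/30240 · (3.02896e-07 − 0.750000) = -2.48016e-05.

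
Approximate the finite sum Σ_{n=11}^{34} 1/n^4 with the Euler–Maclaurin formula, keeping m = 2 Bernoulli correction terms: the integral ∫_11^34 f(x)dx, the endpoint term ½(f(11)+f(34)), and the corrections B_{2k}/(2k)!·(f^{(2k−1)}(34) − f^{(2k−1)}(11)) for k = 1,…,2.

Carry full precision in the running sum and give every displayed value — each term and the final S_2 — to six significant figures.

S_2 ≈ 0.000278536

Integral: ∫_11^34 1/x^4 dx = 0.000241957.
½[f(11) + f(34)] = ½[6.83013e-05 + 7.48315e-07] = 3.45248e-05.
Running total after boundary: 0.000276482.
k=1: B_{2}/(2)! × [f^{(1)}(34) − f^{(1)}(11)] = 1/12 × (-8.80370e-08 − (-2.48369e-05)) = 2.06240e-06.
After k=1: 0.000278545.
k=2: B_{4}/(4)! × [f^{(3)}(34) − f^{(3)}(11)] = −1/720 × (-2.28470e-09 − (-6.15790e-06)) = -8.54946e-09.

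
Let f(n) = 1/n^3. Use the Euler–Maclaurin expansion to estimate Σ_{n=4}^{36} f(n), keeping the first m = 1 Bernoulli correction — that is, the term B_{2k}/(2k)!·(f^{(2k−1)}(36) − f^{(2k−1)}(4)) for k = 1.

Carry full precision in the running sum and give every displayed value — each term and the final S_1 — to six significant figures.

S_1 ≈ 0.0396638

Integral: ∫_4^36 1/x^3 dx = 0.0308642.
Endpoint term: (f(4) + f(36))/2 = (0.0156250 + 2.14335e-05)/2 = 0.00782322.
So far: 0.0386874.
Correction k=1: B_{2}/2! · (f^{(1)}(36) − f^{(1)}(4)) = 1/12 · (-1.78612e-06 − (-0.0117188)) = 0.000976414.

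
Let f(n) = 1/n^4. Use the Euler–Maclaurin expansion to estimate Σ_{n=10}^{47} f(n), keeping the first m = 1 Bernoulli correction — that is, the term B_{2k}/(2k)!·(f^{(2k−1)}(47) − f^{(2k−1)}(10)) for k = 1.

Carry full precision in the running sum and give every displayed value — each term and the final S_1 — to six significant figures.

S_1 ≈ 0.000383557

The integral term ∫_10^47 1/x^4 dx = 0.000330123.
Endpoint term: (f(10) + f(47))/2 = (0.000100000 + 2.04931e-07)/2 = 5.01025e-05.
Running total after boundary: 0.000380225.
Correction k=1: B_{2}/2! · (f^{(1)}(47) − f^{(1)}(10)) = 1/12 · (-1.74410e-08 − (-4.00000e-05)) = 3.33188e-06.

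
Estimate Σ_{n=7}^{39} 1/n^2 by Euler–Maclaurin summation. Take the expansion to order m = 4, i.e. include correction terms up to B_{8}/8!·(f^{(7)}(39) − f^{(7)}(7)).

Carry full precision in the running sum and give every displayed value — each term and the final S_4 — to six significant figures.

Integral: ∫_7^39 1/x^2 dx = 0.117216.
Endpoint term: (f(7) + f(39))/2 = (0.0204082 + 0.000657462)/2 = 0.0105328.
Integral + boundary = 0.127749.
Order-1 term: 1/12 · (-3.37160e-05 − (-0.00583090)) = 0.000483099.
After k=1: 0.128232.
Order-2 term: −1/720 · (-2.66004e-07 − (-0.00142798)) = -1.98293e-06.
After k=2: 0.128230.
Order-3 term: 1/30240 · (-5.24663e-09 − (-0.000874271)) = 2.89109e-08.
After k=3: 0.128230.
Order-4 term: −1/1209600 · (-1.93170e-10 − (-0.000999167)) = -8.26031e-10.

S_4 ≈ 0.128230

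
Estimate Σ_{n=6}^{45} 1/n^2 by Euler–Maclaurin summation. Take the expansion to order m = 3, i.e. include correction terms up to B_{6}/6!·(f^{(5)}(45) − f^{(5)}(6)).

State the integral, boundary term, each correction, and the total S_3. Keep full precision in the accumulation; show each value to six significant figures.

S_3 ≈ 0.159346

∫_6^45 1/x^2 dx evaluates to 0.144444.
Endpoint term: (f(6) + f(45))/2 = (0.0277778 + 0.000493827)/2 = 0.0141358.
Integral + boundary = 0.158580.
Correction k=1: B_{2}/2! · (f^{(1)}(45) − f^{(1)}(6)) = 1/12 · (-2.19479e-05 − (-0.00925926)) = 0.000769776.
Partial sum through k=1: 0.159350.
Correction k=2: B_{4}/4! · (f^{(3)}(45) − f^{(3)}(6)) = −1/720 · (-1.30061e-07 − (-0.00308642)) = -4.28651e-06.
Partial sum through k=2: 0.159346.
Correction k=3: B_{6}/6! · (f^{(5)}(45) − f^{(5)}(6)) = 1/30240 · (-1.92684e-09 − (-0.00257202)) = 8.50534e-08.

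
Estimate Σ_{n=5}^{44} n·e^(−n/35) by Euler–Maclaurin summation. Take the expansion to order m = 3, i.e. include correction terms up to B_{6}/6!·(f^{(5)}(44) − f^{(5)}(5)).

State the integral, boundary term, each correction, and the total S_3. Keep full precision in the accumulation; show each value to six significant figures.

S_3 ≈ 435.439

The integral term ∫_5^44 x·e^(−x/35) dx = 427.082.
Endpoint term: (f(5) + f(44))/2 = (4.33439 + 12.5165)/2 = 8.42544.
Integral + boundary = 435.507.
Correction k=1: B_{2}/2! · (f^{(1)}(44) − f^{(1)}(5)) = 1/12 · (-0.0731483 − 0.743038) = -0.0680155.
Partial sum through k=1: 435.439.
Correction k=2: B_{4}/4! · (f^{(3)}(44) − f^{(3)}(5)) = −1/720 · (0.000404721 − 0.00202187) = 2.24604e-06.
Partial sum through k=2: 435.439.
Correction k=3: B_{6}/6! · (f^{(5)}(44) − f^{(5)}(5)) = 1/30240 · (7.09514e-07 − 2.80586e-06) = -6.93238e-11.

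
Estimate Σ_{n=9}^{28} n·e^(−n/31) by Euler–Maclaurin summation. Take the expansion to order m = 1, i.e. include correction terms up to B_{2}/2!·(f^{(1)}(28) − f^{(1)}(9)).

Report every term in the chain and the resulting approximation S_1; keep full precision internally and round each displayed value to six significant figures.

S_1 ≈ 195.325

Integral: ∫_9^28 x·e^(−x/31) dx = 186.327.
½[f(9) + f(28)] = ½[6.73220 + 11.3473] = 9.03974.
Running total after boundary: 195.366.
Order-1 term: 1/12 · (0.0392187 − 0.530854) = -0.0409696.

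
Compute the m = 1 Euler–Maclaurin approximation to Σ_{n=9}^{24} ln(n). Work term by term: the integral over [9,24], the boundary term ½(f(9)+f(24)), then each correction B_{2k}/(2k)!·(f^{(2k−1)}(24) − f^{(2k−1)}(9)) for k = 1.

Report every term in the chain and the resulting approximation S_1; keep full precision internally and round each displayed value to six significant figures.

S_1 ≈ 44.1801

The integral term ∫_9^24 ln(x) dx = 41.4983.
½[f(9) + f(24)] = ½[2.19722 + 3.17805] = 2.68764.
So far: 44.1859.
k=1: B_{2}/(2)! × [f^{(1)}(24) − f^{(1)}(9)] = 1/12 × (0.0416667 − 0.111111) = -0.00578704.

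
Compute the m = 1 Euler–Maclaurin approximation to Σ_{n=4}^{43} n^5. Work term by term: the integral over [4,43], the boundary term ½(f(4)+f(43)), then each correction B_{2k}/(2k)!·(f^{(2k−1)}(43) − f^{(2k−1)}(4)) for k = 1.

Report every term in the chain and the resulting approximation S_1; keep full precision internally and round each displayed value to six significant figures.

Integral: ∫_4^43 x^5 dx = 1.05356e+09.
½[f(4) + f(43)] = ½[1024.00 + 1.47008e+08] = 7.35047e+07.
Running total after boundary: 1.12706e+09.
Order-1 term: 1/12 · (1.70940e+07 − 1280.00) = 1.42439e+06.

S_1 ≈ 1.12849e+09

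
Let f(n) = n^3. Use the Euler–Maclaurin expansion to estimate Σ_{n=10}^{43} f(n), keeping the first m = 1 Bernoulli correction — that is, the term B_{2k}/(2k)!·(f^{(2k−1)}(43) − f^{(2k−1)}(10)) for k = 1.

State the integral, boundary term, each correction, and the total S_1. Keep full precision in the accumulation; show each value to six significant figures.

Integral: ∫_10^43 x^3 dx = 852200.
Boundary: ½(f(10) + f(43)) = ½(1000.00 + 79507.0) = 40253.5.
Integral + boundary = 892454.
Order-1 term: 1/12 · (5547.00 − 300.000) = 437.250.

S_1 ≈ 892891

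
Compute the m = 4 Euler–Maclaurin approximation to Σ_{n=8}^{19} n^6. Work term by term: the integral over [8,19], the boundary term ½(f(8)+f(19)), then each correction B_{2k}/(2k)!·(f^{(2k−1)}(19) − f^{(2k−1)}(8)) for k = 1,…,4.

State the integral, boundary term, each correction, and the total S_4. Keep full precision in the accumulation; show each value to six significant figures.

Integral: ∫_8^19 x^6 dx = 1.27396e+08.
Endpoint term: (f(8) + f(19))/2 = (262144 + 4.70459e+07)/2 = 2.36540e+07.
Running total after boundary: 1.51050e+08.
k=1: B_{2}/(2)! × [f^{(1)}(19) − f^{(1)}(8)] = 1/12 × (1.48566e+07 − 196608) = 1.22167e+06.
Partial sum through k=1: 1.52272e+08.
k=2: B_{4}/(4)! × [f^{(3)}(19) − f^{(3)}(8)] = −1/720 × (823080 − 61440.0) = -1057.83.
Partial sum through k=2: 1.52271e+08.
k=3: B_{6}/(6)! × [f^{(5)}(19) − f^{(5)}(8)] = 1/30240 × (13680.0 − 5760.00) = 0.261905.
Partial sum through k=3: 1.52271e+08.
k=4: B_{8}/(8)! × [f^{(7)}(19) − f^{(7)}(8)] = −1/1209600 × (0.00000 − 0.00000) = 0.00000.

S_4 ≈ 1.52271e+08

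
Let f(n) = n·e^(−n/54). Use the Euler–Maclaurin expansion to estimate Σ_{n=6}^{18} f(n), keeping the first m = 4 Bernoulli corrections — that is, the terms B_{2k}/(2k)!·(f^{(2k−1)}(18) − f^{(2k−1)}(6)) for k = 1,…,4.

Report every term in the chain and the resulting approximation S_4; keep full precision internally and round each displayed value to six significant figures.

S_4 ≈ 122.512

The integral term ∫_6^18 x·e^(−x/54) dx = 113.406.
½[f(6) + f(18)] = ½[5.36904 + 12.8976] = 9.13330.
Running total after boundary: 122.539.
k=1: B_{2}/(2)! × [f^{(1)}(18) − f^{(1)}(6)] = 1/12 × (0.477688 − 0.795413) = -0.0264771.
Partial sum through k=1: 122.512.
k=2: B_{4}/(4)! × [f^{(3)}(18) − f^{(3)}(6)] = −1/720 × (0.000655264 − 0.000886520) = 3.21188e-07.
Partial sum through k=2: 122.512.
k=3: B_{6}/(6)! × [f^{(5)}(18) − f^{(5)}(6)] = 1/30240 × (3.93248e-07 − 5.14494e-07) = -4.00944e-12.
Partial sum through k=3: 122.512.
k=4: B_{8}/(8)! × [f^{(7)}(18) − f^{(7)}(6)] = −1/1209600 × (1.92655e-10 − 2.48617e-10) = 4.62649e-17.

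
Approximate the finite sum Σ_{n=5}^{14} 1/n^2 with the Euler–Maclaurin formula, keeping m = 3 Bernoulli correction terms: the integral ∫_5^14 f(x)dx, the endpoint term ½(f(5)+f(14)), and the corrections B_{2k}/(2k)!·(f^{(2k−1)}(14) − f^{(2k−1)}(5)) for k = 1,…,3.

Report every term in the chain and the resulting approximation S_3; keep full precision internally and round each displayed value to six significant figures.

S_3 ≈ 0.152385

∫_5^14 1/x^2 dx evaluates to 0.128571.
Endpoint term: (f(5) + f(14))/2 = (0.0400000 + 0.00510204)/2 = 0.0225510.
Running total after boundary: 0.151122.
Correction k=1: B_{2}/2! · (f^{(1)}(14) − f^{(1)}(5)) = 1/12 · (-0.000728863 − (-0.0160000)) = 0.00127259.
Running total after k=1: 0.152395.
Correction k=2: B_{4}/4! · (f^{(3)}(14) − f^{(3)}(5)) = −1/720 · (-4.46243e-05 − (-0.00768000)) = -1.06047e-05.
Running total after k=2: 0.152384.
Correction k=3: B_{6}/6! · (f^{(5)}(14) − f^{(5)}(5)) = 1/30240 · (-6.83024e-06 − (-0.00921600)) = 3.04536e-07.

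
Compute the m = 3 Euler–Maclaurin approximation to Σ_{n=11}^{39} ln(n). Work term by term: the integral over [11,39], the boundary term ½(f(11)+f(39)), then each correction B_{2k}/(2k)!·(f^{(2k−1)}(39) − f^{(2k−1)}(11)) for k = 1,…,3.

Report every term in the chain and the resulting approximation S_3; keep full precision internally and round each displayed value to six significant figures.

S_3 ≈ 91.5273

The integral term ∫_11^39 ln(x) dx = 88.5021.
½[f(11) + f(39)] = ½[2.39790 + 3.66356] = 3.03073.
Running total after boundary: 91.5328.
k=1: B_{2}/(2)! × [f^{(1)}(39) − f^{(1)}(11)] = 1/12 × (0.0256410 − 0.0909091) = -0.00543901.
Running total after k=1: 91.5273.
k=2: B_{4}/(4)! × [f^{(3)}(39) − f^{(3)}(11)] = −1/720 × (3.37160e-05 − 0.00150263) = 2.04016e-06.
Running total after k=2: 91.5273.
k=3: B_{6}/(6)! × [f^{(5)}(39) − f^{(5)}(11)] = 1/30240 × (2.66004e-07 − 0.000149021) = -4.91915e-09.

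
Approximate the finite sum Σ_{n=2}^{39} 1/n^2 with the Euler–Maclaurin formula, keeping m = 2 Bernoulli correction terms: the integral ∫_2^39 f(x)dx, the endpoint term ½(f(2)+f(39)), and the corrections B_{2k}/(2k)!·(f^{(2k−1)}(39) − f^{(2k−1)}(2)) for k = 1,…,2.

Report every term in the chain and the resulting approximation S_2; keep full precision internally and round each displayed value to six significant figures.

S_2 ≈ 0.619477

The integral term ∫_2^39 1/x^2 dx = 0.474359.
½[f(2) + f(39)] = ½[0.250000 + 0.000657462] = 0.125329.
Integral + boundary = 0.599688.
Order-1 term: 1/12 · (-3.37160e-05 − (-0.250000)) = 0.0208305.
After k=1: 0.620518.
Order-2 term: −1/720 · (-2.66004e-07 − (-0.750000)) = -0.00104167.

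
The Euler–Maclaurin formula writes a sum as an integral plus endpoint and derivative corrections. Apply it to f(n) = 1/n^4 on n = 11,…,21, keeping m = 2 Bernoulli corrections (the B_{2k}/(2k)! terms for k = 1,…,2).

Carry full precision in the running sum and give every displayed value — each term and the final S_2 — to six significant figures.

∫_11^21 1/x^4 dx evaluates to 0.000214445.
Boundary: ½(f(11) + f(21)) = ½(6.83013e-05 + 5.14189e-06) = 3.67216e-05.
Running total after boundary: 0.000251167.
k=1: B_{2}/(2)! × [f^{(1)}(21) − f^{(1)}(11)] = 1/12 × (-9.79408e-07 − (-2.48369e-05)) = 1.98812e-06.
Running total after k=1: 0.000253155.
k=2: B_{4}/(4)! × [f^{(3)}(21) − f^{(3)}(11)] = −1/720 × (-6.66264e-08 − (-6.15790e-06)) = -8.46010e-09.

S_2 ≈ 0.000253146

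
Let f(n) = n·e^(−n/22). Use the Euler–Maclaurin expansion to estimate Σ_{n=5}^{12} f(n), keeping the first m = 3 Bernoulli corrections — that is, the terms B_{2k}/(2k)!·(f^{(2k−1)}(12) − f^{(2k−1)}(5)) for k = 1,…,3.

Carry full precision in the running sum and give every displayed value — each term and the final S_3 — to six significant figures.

∫_5^12 x·e^(−x/22) dx evaluates to 39.7173.
½[f(5) + f(12)] = ½[3.98352 + 6.95494] = 5.46923.
So far: 45.1865.
Order-1 term: 1/12 · (0.263445 − 0.615634) = -0.0293492.
Running total after k=1: 45.1572.
Order-2 term: −1/720 · (0.00293926 − 0.00456414) = 2.25677e-06.
Running total after k=2: 45.1572.
Order-3 term: 1/30240 · (1.10211e-05 − 1.62320e-05) = -1.72319e-10.

S_3 ≈ 45.1572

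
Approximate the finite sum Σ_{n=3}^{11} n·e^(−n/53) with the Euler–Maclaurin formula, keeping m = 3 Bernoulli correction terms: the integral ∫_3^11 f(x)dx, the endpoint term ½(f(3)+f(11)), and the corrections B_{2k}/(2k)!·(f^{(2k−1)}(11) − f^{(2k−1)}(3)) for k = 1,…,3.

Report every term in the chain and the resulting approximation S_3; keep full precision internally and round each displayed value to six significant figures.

S_3 ≈ 54.2781

∫_3^11 x·e^(−x/53) dx evaluates to 48.4122.
Boundary: ½(f(3) + f(11)) = ½(2.83491 + 8.93832) = 5.88661.
Running total after boundary: 54.2988.
Correction k=1: B_{2}/2! · (f^{(1)}(11) − f^{(1)}(3)) = 1/12 · (0.643927 − 0.891480) = -0.0206294.
Running total after k=1: 54.2781.
Correction k=2: B_{4}/4! · (f^{(3)}(11) − f^{(3)}(3)) = −1/720 · (0.000807788 − 0.000990180) = 2.53322e-07.
Running total after k=2: 54.2781.
Correction k=3: B_{6}/6! · (f^{(5)}(11) − f^{(5)}(3)) = 1/30240 · (4.93535e-07 − 5.92024e-07) = -3.25691e-12.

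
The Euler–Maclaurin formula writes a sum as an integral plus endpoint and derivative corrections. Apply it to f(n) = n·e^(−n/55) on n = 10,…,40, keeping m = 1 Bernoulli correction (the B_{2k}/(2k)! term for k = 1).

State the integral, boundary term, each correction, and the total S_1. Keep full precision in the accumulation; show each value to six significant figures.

Integral: ∫_10^40 x·e^(−x/55) dx = 455.816.
Endpoint term: (f(10) + f(40))/2 = (8.33753 + 19.3290)/2 = 13.8333.
Running total after boundary: 469.649.
Correction k=1: B_{2}/2! · (f^{(1)}(40) − f^{(1)}(10)) = 1/12 · (0.131789 − 0.682161) = -0.0458644.

S_1 ≈ 469.603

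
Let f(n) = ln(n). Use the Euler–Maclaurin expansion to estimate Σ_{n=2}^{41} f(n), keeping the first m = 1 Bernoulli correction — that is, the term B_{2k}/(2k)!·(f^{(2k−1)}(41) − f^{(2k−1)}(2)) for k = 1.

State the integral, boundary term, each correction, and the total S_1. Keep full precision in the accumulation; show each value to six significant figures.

S_1 ≈ 114.034

∫_2^41 ln(x) dx evaluates to 111.870.
Endpoint term: (f(2) + f(41))/2 = (0.693147 + 3.71357)/2 = 2.20336.
Running total after boundary: 114.074.
Correction k=1: B_{2}/2! · (f^{(1)}(41) − f^{(1)}(2)) = 1/12 · (0.0243902 − 0.500000) = -0.0396341.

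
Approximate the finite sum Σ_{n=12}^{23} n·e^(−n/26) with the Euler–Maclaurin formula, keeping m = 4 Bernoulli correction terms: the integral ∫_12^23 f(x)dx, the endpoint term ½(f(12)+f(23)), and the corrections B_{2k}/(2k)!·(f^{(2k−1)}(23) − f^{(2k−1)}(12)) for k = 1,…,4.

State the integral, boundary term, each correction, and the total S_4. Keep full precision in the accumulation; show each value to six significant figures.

∫_12^23 x·e^(−x/26) dx evaluates to 96.7493.
Boundary: ½(f(12) + f(23)) = ½(7.56376 + 9.49608) = 8.52992.
Integral + boundary = 105.279.
Order-1 term: 1/12 · (0.0476392 − 0.339399) = -0.0243134.
Partial sum through k=1: 105.255.
Order-2 term: −1/720 · (0.00129199 − 0.00236690) = 1.49293e-06.
Partial sum through k=2: 105.255.
Order-3 term: 1/30240 · (3.71821e-06 − 6.25996e-06) = -8.40528e-11.
Partial sum through k=3: 105.255.
Order-4 term: −1/1209600 · (8.17335e-09 − 1.33411e-08) = 4.27229e-15.

S_4 ≈ 105.255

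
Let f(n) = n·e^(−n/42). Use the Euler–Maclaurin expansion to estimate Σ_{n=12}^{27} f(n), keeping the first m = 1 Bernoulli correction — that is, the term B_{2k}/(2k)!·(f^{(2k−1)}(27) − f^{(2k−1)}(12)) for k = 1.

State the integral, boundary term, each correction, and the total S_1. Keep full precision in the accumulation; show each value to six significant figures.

S_1 ≈ 192.195

Integral: ∫_12^27 x·e^(−x/42) dx = 180.617.
½[f(12) + f(27)] = ½[9.01773 + 14.1963] = 11.6070.
So far: 192.224.
Order-1 term: 1/12 · (0.187781 − 0.536769) = -0.0290823.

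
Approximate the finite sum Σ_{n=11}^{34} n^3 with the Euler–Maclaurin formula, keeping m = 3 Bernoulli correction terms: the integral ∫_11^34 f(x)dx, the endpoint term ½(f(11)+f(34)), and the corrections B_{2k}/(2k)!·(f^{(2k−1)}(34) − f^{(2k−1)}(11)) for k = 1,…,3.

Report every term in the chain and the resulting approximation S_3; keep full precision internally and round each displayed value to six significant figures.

Integral: ∫_11^34 x^3 dx = 330424.
Endpoint term: (f(11) + f(34))/2 = (1331.00 + 39304.0)/2 = 20317.5.
Running total after boundary: 350741.
k=1: B_{2}/(2)! × [f^{(1)}(34) − f^{(1)}(11)] = 1/12 × (3468.00 − 363.000) = 258.750.
After k=1: 351000.
k=2: B_{4}/(4)! × [f^{(3)}(34) − f^{(3)}(11)] = −1/720 × (6.00000 − 6.00000) = 0.00000.
After k=2: 351000.
k=3: B_{6}/(6)! × [f^{(5)}(34) − f^{(5)}(11)] = 1/30240 × (0.00000 − 0.00000) = 0.00000.

S_3 ≈ 351000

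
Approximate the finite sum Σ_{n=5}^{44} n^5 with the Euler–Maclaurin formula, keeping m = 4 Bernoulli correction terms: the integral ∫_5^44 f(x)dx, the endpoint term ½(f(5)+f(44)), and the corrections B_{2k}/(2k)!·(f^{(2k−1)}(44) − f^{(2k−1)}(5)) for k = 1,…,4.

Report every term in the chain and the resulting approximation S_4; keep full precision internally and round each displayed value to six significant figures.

Integral: ∫_5^44 x^5 dx = 1.20938e+09.
½[f(5) + f(44)] = ½[3125.00 + 1.64916e+08] = 8.24597e+07.
So far: 1.29184e+09.
Correction k=1: B_{2}/2! · (f^{(1)}(44) − f^{(1)}(5)) = 1/12 · (1.87405e+07 − 3125.00) = 1.56145e+06.
Partial sum through k=1: 1.29340e+09.
Correction k=2: B_{4}/4! · (f^{(3)}(44) − f^{(3)}(5)) = −1/720 · (116160 − 1500.00) = -159.250.
Partial sum through k=2: 1.29340e+09.
Correction k=3: B_{6}/6! · (f^{(5)}(44) − f^{(5)}(5)) = 1/30240 · (120.000 − 120.000) = 0.00000.
Partial sum through k=3: 1.29340e+09.
Correction k=4: B_{8}/8! · (f^{(7)}(44) − f^{(7)}(5)) = −1/1209600 · (0.00000 − 0.00000) = 0.00000.

S_4 ≈ 1.29340e+09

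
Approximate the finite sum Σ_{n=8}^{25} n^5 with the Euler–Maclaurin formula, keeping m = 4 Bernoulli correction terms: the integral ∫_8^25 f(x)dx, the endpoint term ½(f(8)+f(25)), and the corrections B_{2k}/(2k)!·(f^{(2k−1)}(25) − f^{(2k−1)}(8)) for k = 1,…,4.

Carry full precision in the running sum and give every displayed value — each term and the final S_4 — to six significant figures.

S_4 ≈ 4.57066e+07

∫_8^25 x^5 dx evaluates to 4.06464e+07.
½[f(8) + f(25)] = ½[32768.0 + 9.76562e+06] = 4.89920e+06.
So far: 4.55456e+07.
k=1: B_{2}/(2)! × [f^{(1)}(25) − f^{(1)}(8)] = 1/12 × (1.95312e+06 − 20480.0) = 161054.
Running total after k=1: 4.57067e+07.
k=2: B_{4}/(4)! × [f^{(3)}(25) − f^{(3)}(8)] = −1/720 × (37500.0 − 3840.00) = -46.7500.
Running total after k=2: 4.57066e+07.
k=3: B_{6}/(6)! × [f^{(5)}(25) − f^{(5)}(8)] = 1/30240 × (120.000 − 120.000) = 0.00000.
Running total after k=3: 4.57066e+07.
k=4: B_{8}/(8)! × [f^{(7)}(25) − f^{(7)}(8)] = −1/1209600 × (0.00000 − 0.00000) = 0.00000.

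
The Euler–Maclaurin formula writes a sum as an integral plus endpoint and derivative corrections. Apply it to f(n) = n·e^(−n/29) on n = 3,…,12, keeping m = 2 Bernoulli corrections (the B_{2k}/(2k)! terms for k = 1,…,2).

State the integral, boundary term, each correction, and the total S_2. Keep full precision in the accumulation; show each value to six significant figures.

The integral term ∫_3^12 x·e^(−x/29) dx = 50.7059.
Endpoint term: (f(3) + f(12))/2 = (2.70517 + 7.93365)/2 = 5.31941.
Running total after boundary: 56.0253.
k=1: B_{2}/(2)! × [f^{(1)}(12) − f^{(1)}(3)] = 1/12 × (0.387563 − 0.808441) = -0.0350731.
Running total after k=1: 55.9902.
k=2: B_{4}/(4)! × [f^{(3)}(12) − f^{(3)}(3)] = −1/720 × (0.00203310 − 0.00310569) = 1.48971e-06.

S_2 ≈ 55.9902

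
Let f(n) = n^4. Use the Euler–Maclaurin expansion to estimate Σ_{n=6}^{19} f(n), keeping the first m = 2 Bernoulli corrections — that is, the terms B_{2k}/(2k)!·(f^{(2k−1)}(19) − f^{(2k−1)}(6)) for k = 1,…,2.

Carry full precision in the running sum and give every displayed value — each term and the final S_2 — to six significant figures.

S_2 ≈ 561687

∫_6^19 x^4 dx evaluates to 493665.
½[f(6) + f(19)] = ½[1296.00 + 130321] = 65808.5.
So far: 559473.
Order-1 term: 1/12 · (27436.0 − 864.000) = 2214.33.
After k=1: 561687.
Order-2 term: −1/720 · (456.000 − 144.000) = -0.433333.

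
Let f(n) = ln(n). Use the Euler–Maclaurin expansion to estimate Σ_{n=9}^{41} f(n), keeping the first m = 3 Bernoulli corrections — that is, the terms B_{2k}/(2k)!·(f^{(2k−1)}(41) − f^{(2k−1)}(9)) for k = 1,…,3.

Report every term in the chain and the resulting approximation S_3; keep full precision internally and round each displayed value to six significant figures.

The integral term ∫_9^41 ln(x) dx = 100.481.
Boundary: ½(f(9) + f(41)) = ½(2.19722 + 3.71357) = 2.95540.
Integral + boundary = 103.437.
Order-1 term: 1/12 · (0.0243902 − 0.111111) = -0.00722674.
Partial sum through k=1: 103.430.
Order-2 term: −1/720 · (2.90187e-05 − 0.00274348) = 3.77009e-06.
Partial sum through k=2: 103.430.
Order-3 term: 1/30240 · (2.07153e-07 − 0.000406442) = -1.34337e-08.

S_3 ≈ 103.430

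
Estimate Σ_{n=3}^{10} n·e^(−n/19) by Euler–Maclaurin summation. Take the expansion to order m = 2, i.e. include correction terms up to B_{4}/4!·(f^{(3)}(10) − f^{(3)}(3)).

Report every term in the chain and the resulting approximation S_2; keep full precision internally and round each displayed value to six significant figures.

Integral: ∫_3^10 x·e^(−x/19) dx = 31.4284.
Endpoint term: (f(3) + f(10))/2 = (2.56182 + 5.90778)/2 = 4.23480.
Integral + boundary = 35.6632.
k=1: B_{2}/(2)! × [f^{(1)}(10) − f^{(1)}(3)] = 1/12 × (0.279842 − 0.719107) = -0.0366054.
After k=1: 35.6266.
k=2: B_{4}/(4)! × [f^{(3)}(10) − f^{(3)}(3)] = −1/720 × (0.00404819 − 0.00672295) = 3.71495e-06.

S_2 ≈ 35.6266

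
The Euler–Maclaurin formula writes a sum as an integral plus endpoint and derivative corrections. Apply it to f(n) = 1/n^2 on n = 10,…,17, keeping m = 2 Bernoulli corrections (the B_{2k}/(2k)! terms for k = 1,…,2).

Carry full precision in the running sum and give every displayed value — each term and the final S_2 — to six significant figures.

S_2 ≈ 0.0480390

Integral: ∫_10^17 1/x^2 dx = 0.0411765.
Endpoint term: (f(10) + f(17))/2 = (0.0100000 + 0.00346021)/2 = 0.00673010.
Integral + boundary = 0.0479066.
Correction k=1: B_{2}/2! · (f^{(1)}(17) − f^{(1)}(10)) = 1/12 · (-0.000407083 − (-0.00200000)) = 0.000132743.
Partial sum through k=1: 0.0480393.
Correction k=2: B_{4}/4! · (f^{(3)}(17) − f^{(3)}(10)) = −1/720 · (-1.69031e-05 − (-0.000240000)) = -3.09857e-07.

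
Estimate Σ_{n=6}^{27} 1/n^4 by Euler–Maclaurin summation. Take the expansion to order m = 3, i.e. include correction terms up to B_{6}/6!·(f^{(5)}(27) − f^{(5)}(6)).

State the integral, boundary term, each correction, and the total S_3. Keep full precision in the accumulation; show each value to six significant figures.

Integral: ∫_6^27 1/x^4 dx = 0.00152627.
Endpoint term: (f(6) + f(27))/2 = (0.000771605 + 1.88168e-06)/2 = 0.000386743.
Integral + boundary = 0.00191302.
Order-1 term: 1/12 · (-2.78767e-07 − (-0.000514403)) = 4.28437e-05.
After k=1: 0.00195586.
Order-2 term: −1/720 · (-1.14719e-08 − (-0.000428669)) = -5.95358e-07.
After k=2: 0.00195527.
Order-3 term: 1/30240 · (-8.81242e-10 − (-0.000666819)) = 2.20509e-08.

S_3 ≈ 0.00195529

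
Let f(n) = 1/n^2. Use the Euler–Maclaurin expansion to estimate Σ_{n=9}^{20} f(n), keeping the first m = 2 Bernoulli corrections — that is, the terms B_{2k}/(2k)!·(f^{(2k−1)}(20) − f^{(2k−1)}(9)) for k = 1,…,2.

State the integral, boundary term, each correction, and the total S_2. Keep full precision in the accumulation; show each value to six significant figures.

S_2 ≈ 0.0687412

The integral term ∫_9^20 1/x^2 dx = 0.0611111.
Endpoint term: (f(9) + f(20))/2 = (0.0123457 + 0.00250000)/2 = 0.00742284.
So far: 0.0685340.
Correction k=1: B_{2}/2! · (f^{(1)}(20) − f^{(1)}(9)) = 1/12 · (-0.000250000 − (-0.00274348)) = 0.000207790.
After k=1: 0.0687417.
Correction k=2: B_{4}/4! · (f^{(3)}(20) − f^{(3)}(9)) = −1/720 · (-7.50000e-06 − (-0.000406442)) = -5.54086e-07.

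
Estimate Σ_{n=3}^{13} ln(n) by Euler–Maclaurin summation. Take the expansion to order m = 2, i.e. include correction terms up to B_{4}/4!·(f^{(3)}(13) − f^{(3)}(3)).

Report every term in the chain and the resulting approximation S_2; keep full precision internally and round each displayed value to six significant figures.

S_2 ≈ 21.8590

Integral: ∫_3^13 ln(x) dx = 20.0485.
Endpoint term: (f(3) + f(13))/2 = (1.09861 + 2.56495)/2 = 1.83178.
Integral + boundary = 21.8803.
Order-1 term: 1/12 · (0.0769231 − 0.333333) = -0.0213675.
Partial sum through k=1: 21.8589.
Order-2 term: −1/720 · (0.000910332 − 0.0740741) = 0.000101616.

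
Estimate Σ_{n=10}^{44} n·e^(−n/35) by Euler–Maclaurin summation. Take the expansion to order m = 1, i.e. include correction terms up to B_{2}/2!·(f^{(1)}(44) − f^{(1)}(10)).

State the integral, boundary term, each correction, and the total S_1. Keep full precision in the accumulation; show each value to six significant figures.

S_1 ≈ 406.994

Integral: ∫_10^44 x·e^(−x/35) dx = 397.029.
Boundary: ½(f(10) + f(44)) = ½(7.51477 + 12.5165) = 10.0156.
So far: 407.045.
Correction k=1: B_{2}/2! · (f^{(1)}(44) − f^{(1)}(10)) = 1/12 · (-0.0731483 − 0.536769) = -0.0508265.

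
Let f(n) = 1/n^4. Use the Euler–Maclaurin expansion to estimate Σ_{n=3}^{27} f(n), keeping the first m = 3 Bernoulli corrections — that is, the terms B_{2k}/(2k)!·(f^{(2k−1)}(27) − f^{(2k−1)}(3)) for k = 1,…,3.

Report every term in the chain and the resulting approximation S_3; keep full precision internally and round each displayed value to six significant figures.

S_3 ≈ 0.0198093

∫_3^27 1/x^4 dx evaluates to 0.0123287.
Boundary: ½(f(3) + f(27)) = ½(0.0123457 + 1.88168e-06) = 0.00617378.
Running total after boundary: 0.0185025.
k=1: B_{2}/(2)! × [f^{(1)}(27) − f^{(1)}(3)] = 1/12 × (-2.78767e-07 − (-0.0164609)) = 0.00137172.
After k=1: 0.0198742.
k=2: B_{4}/(4)! × [f^{(3)}(27) − f^{(3)}(3)] = −1/720 × (-1.14719e-08 − (-0.0548697)) = -7.62079e-05.
After k=2: 0.0197980.
k=3: B_{6}/(6)! × [f^{(5)}(27) − f^{(5)}(3)] = 1/30240 × (-8.81242e-10 − (-0.341411)) = 1.12901e-05.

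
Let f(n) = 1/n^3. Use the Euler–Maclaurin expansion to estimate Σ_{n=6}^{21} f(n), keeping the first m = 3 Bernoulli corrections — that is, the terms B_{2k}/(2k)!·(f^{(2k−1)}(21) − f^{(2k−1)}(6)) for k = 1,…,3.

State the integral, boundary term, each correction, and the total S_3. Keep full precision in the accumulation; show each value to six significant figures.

S_3 ≈ 0.0153138

Integral: ∫_6^21 1/x^3 dx = 0.0127551.
Boundary: ½(f(6) + f(21)) = ½(0.00462963 + 0.000107980) = 0.00236880.
Running total after boundary: 0.0151239.
k=1: B_{2}/(2)! × [f^{(1)}(21) − f^{(1)}(6)] = 1/12 × (-1.54257e-05 − (-0.00231481)) = 0.000191616.
After k=1: 0.0153155.
k=2: B_{4}/(4)! × [f^{(3)}(21) − f^{(3)}(6)] = −1/720 × (-6.99577e-07 − (-0.00128601)) = -1.78515e-06.
After k=2: 0.0153137.
k=3: B_{6}/(6)! × [f^{(5)}(21) − f^{(5)}(6)] = 1/30240 × (-6.66264e-08 − (-0.00150034)) = 4.96123e-08.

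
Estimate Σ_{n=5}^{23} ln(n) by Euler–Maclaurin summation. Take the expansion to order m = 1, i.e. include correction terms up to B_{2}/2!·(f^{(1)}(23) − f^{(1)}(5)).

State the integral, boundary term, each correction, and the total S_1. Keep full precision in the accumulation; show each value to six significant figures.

Integral: ∫_5^23 ln(x) dx = 46.0692.
Boundary: ½(f(5) + f(23)) = ½(1.60944 + 3.13549) = 2.37247.
Integral + boundary = 48.4416.
k=1: B_{2}/(2)! × [f^{(1)}(23) − f^{(1)}(5)] = 1/12 × (0.0434783 − 0.200000) = -0.0130435.

S_1 ≈ 48.4286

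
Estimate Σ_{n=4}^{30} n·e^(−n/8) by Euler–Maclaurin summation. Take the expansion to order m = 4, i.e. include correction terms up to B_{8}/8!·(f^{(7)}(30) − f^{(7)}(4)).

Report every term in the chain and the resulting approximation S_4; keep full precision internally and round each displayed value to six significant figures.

∫_4^30 x·e^(−x/8) dx evaluates to 51.0775.
Endpoint term: (f(4) + f(30))/2 = (2.42612 + 0.705532)/2 = 1.56583.
So far: 52.6434.
k=1: B_{2}/(2)! × [f^{(1)}(30) − f^{(1)}(4)] = 1/12 × (-0.0646738 − 0.303265) = -0.0306616.
After k=1: 52.6127.
k=2: B_{4}/(4)! × [f^{(3)}(30) − f^{(3)}(4)] = −1/720 × (-0.000275599 − 0.0236926) = 3.32892e-05.
After k=2: 52.6127.
k=3: B_{6}/(6)! × [f^{(5)}(30) − f^{(5)}(4)] = 1/30240 × (7.17705e-06 − 0.000666354) = -2.17982e-08.
After k=3: 52.6127.
k=4: B_{8}/(8)! × [f^{(7)}(30) − f^{(7)}(4)] = −1/1209600 × (2.91568e-07 − 1.50393e-05) = 1.21922e-11.

S_4 ≈ 52.6127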